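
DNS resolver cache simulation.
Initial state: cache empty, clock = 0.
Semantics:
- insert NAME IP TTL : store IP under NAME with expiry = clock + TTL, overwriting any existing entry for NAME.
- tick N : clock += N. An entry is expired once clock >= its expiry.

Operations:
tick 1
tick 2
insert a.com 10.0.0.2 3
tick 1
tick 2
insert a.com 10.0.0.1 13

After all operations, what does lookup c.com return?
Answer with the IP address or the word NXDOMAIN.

Answer: NXDOMAIN

Derivation:
Op 1: tick 1 -> clock=1.
Op 2: tick 2 -> clock=3.
Op 3: insert a.com -> 10.0.0.2 (expiry=3+3=6). clock=3
Op 4: tick 1 -> clock=4.
Op 5: tick 2 -> clock=6. purged={a.com}
Op 6: insert a.com -> 10.0.0.1 (expiry=6+13=19). clock=6
lookup c.com: not in cache (expired or never inserted)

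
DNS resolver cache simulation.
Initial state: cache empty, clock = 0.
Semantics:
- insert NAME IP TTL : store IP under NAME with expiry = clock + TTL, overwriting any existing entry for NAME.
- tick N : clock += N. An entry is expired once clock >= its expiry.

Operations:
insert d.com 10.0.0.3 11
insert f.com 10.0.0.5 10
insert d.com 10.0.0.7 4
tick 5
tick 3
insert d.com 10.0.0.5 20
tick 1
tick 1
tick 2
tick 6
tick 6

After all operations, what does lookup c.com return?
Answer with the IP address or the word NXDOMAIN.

Answer: NXDOMAIN

Derivation:
Op 1: insert d.com -> 10.0.0.3 (expiry=0+11=11). clock=0
Op 2: insert f.com -> 10.0.0.5 (expiry=0+10=10). clock=0
Op 3: insert d.com -> 10.0.0.7 (expiry=0+4=4). clock=0
Op 4: tick 5 -> clock=5. purged={d.com}
Op 5: tick 3 -> clock=8.
Op 6: insert d.com -> 10.0.0.5 (expiry=8+20=28). clock=8
Op 7: tick 1 -> clock=9.
Op 8: tick 1 -> clock=10. purged={f.com}
Op 9: tick 2 -> clock=12.
Op 10: tick 6 -> clock=18.
Op 11: tick 6 -> clock=24.
lookup c.com: not in cache (expired or never inserted)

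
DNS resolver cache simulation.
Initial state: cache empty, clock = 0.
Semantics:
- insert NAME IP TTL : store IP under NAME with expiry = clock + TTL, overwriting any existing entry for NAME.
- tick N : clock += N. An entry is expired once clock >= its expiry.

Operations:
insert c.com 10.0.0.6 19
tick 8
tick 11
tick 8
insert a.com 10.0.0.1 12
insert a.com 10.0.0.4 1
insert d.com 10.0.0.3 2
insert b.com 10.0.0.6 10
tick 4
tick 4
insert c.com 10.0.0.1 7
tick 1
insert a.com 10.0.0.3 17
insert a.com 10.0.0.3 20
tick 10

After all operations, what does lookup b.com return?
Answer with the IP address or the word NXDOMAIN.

Answer: NXDOMAIN

Derivation:
Op 1: insert c.com -> 10.0.0.6 (expiry=0+19=19). clock=0
Op 2: tick 8 -> clock=8.
Op 3: tick 11 -> clock=19. purged={c.com}
Op 4: tick 8 -> clock=27.
Op 5: insert a.com -> 10.0.0.1 (expiry=27+12=39). clock=27
Op 6: insert a.com -> 10.0.0.4 (expiry=27+1=28). clock=27
Op 7: insert d.com -> 10.0.0.3 (expiry=27+2=29). clock=27
Op 8: insert b.com -> 10.0.0.6 (expiry=27+10=37). clock=27
Op 9: tick 4 -> clock=31. purged={a.com,d.com}
Op 10: tick 4 -> clock=35.
Op 11: insert c.com -> 10.0.0.1 (expiry=35+7=42). clock=35
Op 12: tick 1 -> clock=36.
Op 13: insert a.com -> 10.0.0.3 (expiry=36+17=53). clock=36
Op 14: insert a.com -> 10.0.0.3 (expiry=36+20=56). clock=36
Op 15: tick 10 -> clock=46. purged={b.com,c.com}
lookup b.com: not in cache (expired or never inserted)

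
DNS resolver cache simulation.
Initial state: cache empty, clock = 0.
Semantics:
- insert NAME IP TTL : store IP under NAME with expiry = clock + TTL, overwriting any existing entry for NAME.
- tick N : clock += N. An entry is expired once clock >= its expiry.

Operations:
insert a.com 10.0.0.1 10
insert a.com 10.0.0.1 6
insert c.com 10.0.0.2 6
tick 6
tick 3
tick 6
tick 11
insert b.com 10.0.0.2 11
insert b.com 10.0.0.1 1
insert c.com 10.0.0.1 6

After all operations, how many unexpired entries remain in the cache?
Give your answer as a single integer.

Answer: 2

Derivation:
Op 1: insert a.com -> 10.0.0.1 (expiry=0+10=10). clock=0
Op 2: insert a.com -> 10.0.0.1 (expiry=0+6=6). clock=0
Op 3: insert c.com -> 10.0.0.2 (expiry=0+6=6). clock=0
Op 4: tick 6 -> clock=6. purged={a.com,c.com}
Op 5: tick 3 -> clock=9.
Op 6: tick 6 -> clock=15.
Op 7: tick 11 -> clock=26.
Op 8: insert b.com -> 10.0.0.2 (expiry=26+11=37). clock=26
Op 9: insert b.com -> 10.0.0.1 (expiry=26+1=27). clock=26
Op 10: insert c.com -> 10.0.0.1 (expiry=26+6=32). clock=26
Final cache (unexpired): {b.com,c.com} -> size=2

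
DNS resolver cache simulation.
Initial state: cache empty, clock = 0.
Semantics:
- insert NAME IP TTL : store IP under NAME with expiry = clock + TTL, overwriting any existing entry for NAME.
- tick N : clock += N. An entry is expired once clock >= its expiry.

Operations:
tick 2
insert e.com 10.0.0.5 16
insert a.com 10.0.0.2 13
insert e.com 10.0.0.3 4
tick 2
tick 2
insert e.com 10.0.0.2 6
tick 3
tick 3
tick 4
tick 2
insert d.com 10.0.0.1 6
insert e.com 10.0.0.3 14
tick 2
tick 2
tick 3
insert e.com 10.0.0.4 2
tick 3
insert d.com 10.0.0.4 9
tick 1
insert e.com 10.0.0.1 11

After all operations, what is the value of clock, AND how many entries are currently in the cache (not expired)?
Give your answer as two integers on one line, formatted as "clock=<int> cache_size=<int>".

Op 1: tick 2 -> clock=2.
Op 2: insert e.com -> 10.0.0.5 (expiry=2+16=18). clock=2
Op 3: insert a.com -> 10.0.0.2 (expiry=2+13=15). clock=2
Op 4: insert e.com -> 10.0.0.3 (expiry=2+4=6). clock=2
Op 5: tick 2 -> clock=4.
Op 6: tick 2 -> clock=6. purged={e.com}
Op 7: insert e.com -> 10.0.0.2 (expiry=6+6=12). clock=6
Op 8: tick 3 -> clock=9.
Op 9: tick 3 -> clock=12. purged={e.com}
Op 10: tick 4 -> clock=16. purged={a.com}
Op 11: tick 2 -> clock=18.
Op 12: insert d.com -> 10.0.0.1 (expiry=18+6=24). clock=18
Op 13: insert e.com -> 10.0.0.3 (expiry=18+14=32). clock=18
Op 14: tick 2 -> clock=20.
Op 15: tick 2 -> clock=22.
Op 16: tick 3 -> clock=25. purged={d.com}
Op 17: insert e.com -> 10.0.0.4 (expiry=25+2=27). clock=25
Op 18: tick 3 -> clock=28. purged={e.com}
Op 19: insert d.com -> 10.0.0.4 (expiry=28+9=37). clock=28
Op 20: tick 1 -> clock=29.
Op 21: insert e.com -> 10.0.0.1 (expiry=29+11=40). clock=29
Final clock = 29
Final cache (unexpired): {d.com,e.com} -> size=2

Answer: clock=29 cache_size=2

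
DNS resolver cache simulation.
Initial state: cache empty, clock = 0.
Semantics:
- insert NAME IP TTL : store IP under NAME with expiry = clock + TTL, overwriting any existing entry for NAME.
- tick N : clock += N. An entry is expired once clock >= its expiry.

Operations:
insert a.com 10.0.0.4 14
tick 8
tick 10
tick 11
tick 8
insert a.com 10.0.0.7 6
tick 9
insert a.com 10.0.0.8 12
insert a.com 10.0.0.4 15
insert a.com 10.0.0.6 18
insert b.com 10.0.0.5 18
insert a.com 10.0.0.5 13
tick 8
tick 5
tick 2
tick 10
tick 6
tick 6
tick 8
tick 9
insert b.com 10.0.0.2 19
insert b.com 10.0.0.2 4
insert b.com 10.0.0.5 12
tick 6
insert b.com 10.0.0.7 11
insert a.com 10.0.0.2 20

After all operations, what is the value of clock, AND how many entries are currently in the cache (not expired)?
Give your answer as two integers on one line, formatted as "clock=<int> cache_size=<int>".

Answer: clock=106 cache_size=2

Derivation:
Op 1: insert a.com -> 10.0.0.4 (expiry=0+14=14). clock=0
Op 2: tick 8 -> clock=8.
Op 3: tick 10 -> clock=18. purged={a.com}
Op 4: tick 11 -> clock=29.
Op 5: tick 8 -> clock=37.
Op 6: insert a.com -> 10.0.0.7 (expiry=37+6=43). clock=37
Op 7: tick 9 -> clock=46. purged={a.com}
Op 8: insert a.com -> 10.0.0.8 (expiry=46+12=58). clock=46
Op 9: insert a.com -> 10.0.0.4 (expiry=46+15=61). clock=46
Op 10: insert a.com -> 10.0.0.6 (expiry=46+18=64). clock=46
Op 11: insert b.com -> 10.0.0.5 (expiry=46+18=64). clock=46
Op 12: insert a.com -> 10.0.0.5 (expiry=46+13=59). clock=46
Op 13: tick 8 -> clock=54.
Op 14: tick 5 -> clock=59. purged={a.com}
Op 15: tick 2 -> clock=61.
Op 16: tick 10 -> clock=71. purged={b.com}
Op 17: tick 6 -> clock=77.
Op 18: tick 6 -> clock=83.
Op 19: tick 8 -> clock=91.
Op 20: tick 9 -> clock=100.
Op 21: insert b.com -> 10.0.0.2 (expiry=100+19=119). clock=100
Op 22: insert b.com -> 10.0.0.2 (expiry=100+4=104). clock=100
Op 23: insert b.com -> 10.0.0.5 (expiry=100+12=112). clock=100
Op 24: tick 6 -> clock=106.
Op 25: insert b.com -> 10.0.0.7 (expiry=106+11=117). clock=106
Op 26: insert a.com -> 10.0.0.2 (expiry=106+20=126). clock=106
Final clock = 106
Final cache (unexpired): {a.com,b.com} -> size=2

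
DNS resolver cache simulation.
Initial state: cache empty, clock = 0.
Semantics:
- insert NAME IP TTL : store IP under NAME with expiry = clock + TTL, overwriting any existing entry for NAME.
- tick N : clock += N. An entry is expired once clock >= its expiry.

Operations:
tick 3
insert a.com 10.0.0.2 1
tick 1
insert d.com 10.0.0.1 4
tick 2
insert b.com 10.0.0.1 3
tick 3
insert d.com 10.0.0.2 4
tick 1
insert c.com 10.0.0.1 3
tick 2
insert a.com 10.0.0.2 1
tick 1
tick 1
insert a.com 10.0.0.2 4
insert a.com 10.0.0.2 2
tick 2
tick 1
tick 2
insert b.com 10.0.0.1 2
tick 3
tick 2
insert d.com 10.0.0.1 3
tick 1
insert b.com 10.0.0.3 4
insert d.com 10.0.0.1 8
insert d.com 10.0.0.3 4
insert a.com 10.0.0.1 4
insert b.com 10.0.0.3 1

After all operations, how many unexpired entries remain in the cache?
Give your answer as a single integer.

Answer: 3

Derivation:
Op 1: tick 3 -> clock=3.
Op 2: insert a.com -> 10.0.0.2 (expiry=3+1=4). clock=3
Op 3: tick 1 -> clock=4. purged={a.com}
Op 4: insert d.com -> 10.0.0.1 (expiry=4+4=8). clock=4
Op 5: tick 2 -> clock=6.
Op 6: insert b.com -> 10.0.0.1 (expiry=6+3=9). clock=6
Op 7: tick 3 -> clock=9. purged={b.com,d.com}
Op 8: insert d.com -> 10.0.0.2 (expiry=9+4=13). clock=9
Op 9: tick 1 -> clock=10.
Op 10: insert c.com -> 10.0.0.1 (expiry=10+3=13). clock=10
Op 11: tick 2 -> clock=12.
Op 12: insert a.com -> 10.0.0.2 (expiry=12+1=13). clock=12
Op 13: tick 1 -> clock=13. purged={a.com,c.com,d.com}
Op 14: tick 1 -> clock=14.
Op 15: insert a.com -> 10.0.0.2 (expiry=14+4=18). clock=14
Op 16: insert a.com -> 10.0.0.2 (expiry=14+2=16). clock=14
Op 17: tick 2 -> clock=16. purged={a.com}
Op 18: tick 1 -> clock=17.
Op 19: tick 2 -> clock=19.
Op 20: insert b.com -> 10.0.0.1 (expiry=19+2=21). clock=19
Op 21: tick 3 -> clock=22. purged={b.com}
Op 22: tick 2 -> clock=24.
Op 23: insert d.com -> 10.0.0.1 (expiry=24+3=27). clock=24
Op 24: tick 1 -> clock=25.
Op 25: insert b.com -> 10.0.0.3 (expiry=25+4=29). clock=25
Op 26: insert d.com -> 10.0.0.1 (expiry=25+8=33). clock=25
Op 27: insert d.com -> 10.0.0.3 (expiry=25+4=29). clock=25
Op 28: insert a.com -> 10.0.0.1 (expiry=25+4=29). clock=25
Op 29: insert b.com -> 10.0.0.3 (expiry=25+1=26). clock=25
Final cache (unexpired): {a.com,b.com,d.com} -> size=3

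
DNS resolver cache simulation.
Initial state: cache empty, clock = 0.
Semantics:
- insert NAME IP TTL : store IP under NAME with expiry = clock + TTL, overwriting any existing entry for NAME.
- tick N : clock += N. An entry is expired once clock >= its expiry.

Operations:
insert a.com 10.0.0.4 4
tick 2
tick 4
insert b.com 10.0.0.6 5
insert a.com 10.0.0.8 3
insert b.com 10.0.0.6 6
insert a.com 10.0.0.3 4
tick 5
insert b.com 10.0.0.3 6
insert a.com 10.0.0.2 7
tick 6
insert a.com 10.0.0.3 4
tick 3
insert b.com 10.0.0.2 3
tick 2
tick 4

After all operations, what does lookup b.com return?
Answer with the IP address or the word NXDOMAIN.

Op 1: insert a.com -> 10.0.0.4 (expiry=0+4=4). clock=0
Op 2: tick 2 -> clock=2.
Op 3: tick 4 -> clock=6. purged={a.com}
Op 4: insert b.com -> 10.0.0.6 (expiry=6+5=11). clock=6
Op 5: insert a.com -> 10.0.0.8 (expiry=6+3=9). clock=6
Op 6: insert b.com -> 10.0.0.6 (expiry=6+6=12). clock=6
Op 7: insert a.com -> 10.0.0.3 (expiry=6+4=10). clock=6
Op 8: tick 5 -> clock=11. purged={a.com}
Op 9: insert b.com -> 10.0.0.3 (expiry=11+6=17). clock=11
Op 10: insert a.com -> 10.0.0.2 (expiry=11+7=18). clock=11
Op 11: tick 6 -> clock=17. purged={b.com}
Op 12: insert a.com -> 10.0.0.3 (expiry=17+4=21). clock=17
Op 13: tick 3 -> clock=20.
Op 14: insert b.com -> 10.0.0.2 (expiry=20+3=23). clock=20
Op 15: tick 2 -> clock=22. purged={a.com}
Op 16: tick 4 -> clock=26. purged={b.com}
lookup b.com: not in cache (expired or never inserted)

Answer: NXDOMAIN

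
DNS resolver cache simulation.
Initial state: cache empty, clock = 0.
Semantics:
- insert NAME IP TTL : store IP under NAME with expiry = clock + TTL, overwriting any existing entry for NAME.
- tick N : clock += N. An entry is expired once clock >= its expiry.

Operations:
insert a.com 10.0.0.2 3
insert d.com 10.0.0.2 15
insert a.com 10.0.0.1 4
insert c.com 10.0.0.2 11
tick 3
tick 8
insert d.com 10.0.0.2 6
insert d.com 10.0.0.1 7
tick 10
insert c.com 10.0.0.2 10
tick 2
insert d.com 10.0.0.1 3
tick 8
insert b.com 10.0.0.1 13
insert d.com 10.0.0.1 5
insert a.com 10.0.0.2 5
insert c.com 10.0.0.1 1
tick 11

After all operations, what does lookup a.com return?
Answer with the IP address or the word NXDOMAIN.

Answer: NXDOMAIN

Derivation:
Op 1: insert a.com -> 10.0.0.2 (expiry=0+3=3). clock=0
Op 2: insert d.com -> 10.0.0.2 (expiry=0+15=15). clock=0
Op 3: insert a.com -> 10.0.0.1 (expiry=0+4=4). clock=0
Op 4: insert c.com -> 10.0.0.2 (expiry=0+11=11). clock=0
Op 5: tick 3 -> clock=3.
Op 6: tick 8 -> clock=11. purged={a.com,c.com}
Op 7: insert d.com -> 10.0.0.2 (expiry=11+6=17). clock=11
Op 8: insert d.com -> 10.0.0.1 (expiry=11+7=18). clock=11
Op 9: tick 10 -> clock=21. purged={d.com}
Op 10: insert c.com -> 10.0.0.2 (expiry=21+10=31). clock=21
Op 11: tick 2 -> clock=23.
Op 12: insert d.com -> 10.0.0.1 (expiry=23+3=26). clock=23
Op 13: tick 8 -> clock=31. purged={c.com,d.com}
Op 14: insert b.com -> 10.0.0.1 (expiry=31+13=44). clock=31
Op 15: insert d.com -> 10.0.0.1 (expiry=31+5=36). clock=31
Op 16: insert a.com -> 10.0.0.2 (expiry=31+5=36). clock=31
Op 17: insert c.com -> 10.0.0.1 (expiry=31+1=32). clock=31
Op 18: tick 11 -> clock=42. purged={a.com,c.com,d.com}
lookup a.com: not in cache (expired or never inserted)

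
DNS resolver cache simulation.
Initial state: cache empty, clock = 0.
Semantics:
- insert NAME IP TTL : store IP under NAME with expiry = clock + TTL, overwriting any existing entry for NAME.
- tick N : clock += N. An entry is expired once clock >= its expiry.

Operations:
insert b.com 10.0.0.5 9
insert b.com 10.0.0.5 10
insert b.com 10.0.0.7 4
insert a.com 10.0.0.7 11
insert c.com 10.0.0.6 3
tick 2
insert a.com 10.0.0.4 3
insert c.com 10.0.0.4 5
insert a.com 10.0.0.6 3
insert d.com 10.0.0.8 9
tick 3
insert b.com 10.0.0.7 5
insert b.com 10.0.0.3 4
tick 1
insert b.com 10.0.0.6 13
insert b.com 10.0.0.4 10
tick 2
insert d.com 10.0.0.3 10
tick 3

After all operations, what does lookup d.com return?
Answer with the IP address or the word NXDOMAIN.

Op 1: insert b.com -> 10.0.0.5 (expiry=0+9=9). clock=0
Op 2: insert b.com -> 10.0.0.5 (expiry=0+10=10). clock=0
Op 3: insert b.com -> 10.0.0.7 (expiry=0+4=4). clock=0
Op 4: insert a.com -> 10.0.0.7 (expiry=0+11=11). clock=0
Op 5: insert c.com -> 10.0.0.6 (expiry=0+3=3). clock=0
Op 6: tick 2 -> clock=2.
Op 7: insert a.com -> 10.0.0.4 (expiry=2+3=5). clock=2
Op 8: insert c.com -> 10.0.0.4 (expiry=2+5=7). clock=2
Op 9: insert a.com -> 10.0.0.6 (expiry=2+3=5). clock=2
Op 10: insert d.com -> 10.0.0.8 (expiry=2+9=11). clock=2
Op 11: tick 3 -> clock=5. purged={a.com,b.com}
Op 12: insert b.com -> 10.0.0.7 (expiry=5+5=10). clock=5
Op 13: insert b.com -> 10.0.0.3 (expiry=5+4=9). clock=5
Op 14: tick 1 -> clock=6.
Op 15: insert b.com -> 10.0.0.6 (expiry=6+13=19). clock=6
Op 16: insert b.com -> 10.0.0.4 (expiry=6+10=16). clock=6
Op 17: tick 2 -> clock=8. purged={c.com}
Op 18: insert d.com -> 10.0.0.3 (expiry=8+10=18). clock=8
Op 19: tick 3 -> clock=11.
lookup d.com: present, ip=10.0.0.3 expiry=18 > clock=11

Answer: 10.0.0.3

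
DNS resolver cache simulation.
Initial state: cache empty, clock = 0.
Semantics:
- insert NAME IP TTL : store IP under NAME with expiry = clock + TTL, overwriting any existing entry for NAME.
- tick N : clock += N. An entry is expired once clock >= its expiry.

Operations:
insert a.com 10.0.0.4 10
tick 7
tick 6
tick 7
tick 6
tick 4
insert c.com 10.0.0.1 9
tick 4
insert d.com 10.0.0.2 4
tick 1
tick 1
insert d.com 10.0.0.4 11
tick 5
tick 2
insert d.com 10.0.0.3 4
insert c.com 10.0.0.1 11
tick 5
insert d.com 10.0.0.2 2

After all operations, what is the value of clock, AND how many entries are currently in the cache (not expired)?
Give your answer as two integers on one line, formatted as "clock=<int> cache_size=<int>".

Op 1: insert a.com -> 10.0.0.4 (expiry=0+10=10). clock=0
Op 2: tick 7 -> clock=7.
Op 3: tick 6 -> clock=13. purged={a.com}
Op 4: tick 7 -> clock=20.
Op 5: tick 6 -> clock=26.
Op 6: tick 4 -> clock=30.
Op 7: insert c.com -> 10.0.0.1 (expiry=30+9=39). clock=30
Op 8: tick 4 -> clock=34.
Op 9: insert d.com -> 10.0.0.2 (expiry=34+4=38). clock=34
Op 10: tick 1 -> clock=35.
Op 11: tick 1 -> clock=36.
Op 12: insert d.com -> 10.0.0.4 (expiry=36+11=47). clock=36
Op 13: tick 5 -> clock=41. purged={c.com}
Op 14: tick 2 -> clock=43.
Op 15: insert d.com -> 10.0.0.3 (expiry=43+4=47). clock=43
Op 16: insert c.com -> 10.0.0.1 (expiry=43+11=54). clock=43
Op 17: tick 5 -> clock=48. purged={d.com}
Op 18: insert d.com -> 10.0.0.2 (expiry=48+2=50). clock=48
Final clock = 48
Final cache (unexpired): {c.com,d.com} -> size=2

Answer: clock=48 cache_size=2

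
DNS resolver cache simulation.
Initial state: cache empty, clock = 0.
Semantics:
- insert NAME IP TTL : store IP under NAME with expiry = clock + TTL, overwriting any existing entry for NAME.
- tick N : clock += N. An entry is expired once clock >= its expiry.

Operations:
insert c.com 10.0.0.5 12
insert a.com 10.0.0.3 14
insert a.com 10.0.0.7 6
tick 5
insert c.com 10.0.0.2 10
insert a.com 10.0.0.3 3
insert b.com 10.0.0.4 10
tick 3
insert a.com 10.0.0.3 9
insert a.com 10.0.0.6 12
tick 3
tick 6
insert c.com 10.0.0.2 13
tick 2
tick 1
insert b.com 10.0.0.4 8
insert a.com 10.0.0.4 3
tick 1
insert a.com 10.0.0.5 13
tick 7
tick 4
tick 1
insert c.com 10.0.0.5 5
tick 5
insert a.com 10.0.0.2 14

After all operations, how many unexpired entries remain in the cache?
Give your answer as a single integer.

Op 1: insert c.com -> 10.0.0.5 (expiry=0+12=12). clock=0
Op 2: insert a.com -> 10.0.0.3 (expiry=0+14=14). clock=0
Op 3: insert a.com -> 10.0.0.7 (expiry=0+6=6). clock=0
Op 4: tick 5 -> clock=5.
Op 5: insert c.com -> 10.0.0.2 (expiry=5+10=15). clock=5
Op 6: insert a.com -> 10.0.0.3 (expiry=5+3=8). clock=5
Op 7: insert b.com -> 10.0.0.4 (expiry=5+10=15). clock=5
Op 8: tick 3 -> clock=8. purged={a.com}
Op 9: insert a.com -> 10.0.0.3 (expiry=8+9=17). clock=8
Op 10: insert a.com -> 10.0.0.6 (expiry=8+12=20). clock=8
Op 11: tick 3 -> clock=11.
Op 12: tick 6 -> clock=17. purged={b.com,c.com}
Op 13: insert c.com -> 10.0.0.2 (expiry=17+13=30). clock=17
Op 14: tick 2 -> clock=19.
Op 15: tick 1 -> clock=20. purged={a.com}
Op 16: insert b.com -> 10.0.0.4 (expiry=20+8=28). clock=20
Op 17: insert a.com -> 10.0.0.4 (expiry=20+3=23). clock=20
Op 18: tick 1 -> clock=21.
Op 19: insert a.com -> 10.0.0.5 (expiry=21+13=34). clock=21
Op 20: tick 7 -> clock=28. purged={b.com}
Op 21: tick 4 -> clock=32. purged={c.com}
Op 22: tick 1 -> clock=33.
Op 23: insert c.com -> 10.0.0.5 (expiry=33+5=38). clock=33
Op 24: tick 5 -> clock=38. purged={a.com,c.com}
Op 25: insert a.com -> 10.0.0.2 (expiry=38+14=52). clock=38
Final cache (unexpired): {a.com} -> size=1

Answer: 1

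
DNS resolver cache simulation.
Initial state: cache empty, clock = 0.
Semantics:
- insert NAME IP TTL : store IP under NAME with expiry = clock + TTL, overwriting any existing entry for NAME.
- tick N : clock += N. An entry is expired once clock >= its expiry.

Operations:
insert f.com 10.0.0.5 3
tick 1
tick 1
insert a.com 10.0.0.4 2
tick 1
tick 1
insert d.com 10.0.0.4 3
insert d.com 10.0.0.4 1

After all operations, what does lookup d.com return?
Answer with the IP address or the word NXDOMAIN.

Answer: 10.0.0.4

Derivation:
Op 1: insert f.com -> 10.0.0.5 (expiry=0+3=3). clock=0
Op 2: tick 1 -> clock=1.
Op 3: tick 1 -> clock=2.
Op 4: insert a.com -> 10.0.0.4 (expiry=2+2=4). clock=2
Op 5: tick 1 -> clock=3. purged={f.com}
Op 6: tick 1 -> clock=4. purged={a.com}
Op 7: insert d.com -> 10.0.0.4 (expiry=4+3=7). clock=4
Op 8: insert d.com -> 10.0.0.4 (expiry=4+1=5). clock=4
lookup d.com: present, ip=10.0.0.4 expiry=5 > clock=4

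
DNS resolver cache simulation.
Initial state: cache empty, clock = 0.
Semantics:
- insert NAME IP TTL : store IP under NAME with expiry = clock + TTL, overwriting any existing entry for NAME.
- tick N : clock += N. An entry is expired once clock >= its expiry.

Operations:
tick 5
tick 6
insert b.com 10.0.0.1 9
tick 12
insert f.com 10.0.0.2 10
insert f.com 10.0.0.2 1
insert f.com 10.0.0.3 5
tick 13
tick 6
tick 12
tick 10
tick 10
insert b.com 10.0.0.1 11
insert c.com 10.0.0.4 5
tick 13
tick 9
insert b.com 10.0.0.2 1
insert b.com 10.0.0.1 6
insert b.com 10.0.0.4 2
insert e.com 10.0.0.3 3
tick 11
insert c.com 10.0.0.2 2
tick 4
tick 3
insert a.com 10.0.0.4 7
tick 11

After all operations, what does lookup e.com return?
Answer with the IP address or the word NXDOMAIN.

Op 1: tick 5 -> clock=5.
Op 2: tick 6 -> clock=11.
Op 3: insert b.com -> 10.0.0.1 (expiry=11+9=20). clock=11
Op 4: tick 12 -> clock=23. purged={b.com}
Op 5: insert f.com -> 10.0.0.2 (expiry=23+10=33). clock=23
Op 6: insert f.com -> 10.0.0.2 (expiry=23+1=24). clock=23
Op 7: insert f.com -> 10.0.0.3 (expiry=23+5=28). clock=23
Op 8: tick 13 -> clock=36. purged={f.com}
Op 9: tick 6 -> clock=42.
Op 10: tick 12 -> clock=54.
Op 11: tick 10 -> clock=64.
Op 12: tick 10 -> clock=74.
Op 13: insert b.com -> 10.0.0.1 (expiry=74+11=85). clock=74
Op 14: insert c.com -> 10.0.0.4 (expiry=74+5=79). clock=74
Op 15: tick 13 -> clock=87. purged={b.com,c.com}
Op 16: tick 9 -> clock=96.
Op 17: insert b.com -> 10.0.0.2 (expiry=96+1=97). clock=96
Op 18: insert b.com -> 10.0.0.1 (expiry=96+6=102). clock=96
Op 19: insert b.com -> 10.0.0.4 (expiry=96+2=98). clock=96
Op 20: insert e.com -> 10.0.0.3 (expiry=96+3=99). clock=96
Op 21: tick 11 -> clock=107. purged={b.com,e.com}
Op 22: insert c.com -> 10.0.0.2 (expiry=107+2=109). clock=107
Op 23: tick 4 -> clock=111. purged={c.com}
Op 24: tick 3 -> clock=114.
Op 25: insert a.com -> 10.0.0.4 (expiry=114+7=121). clock=114
Op 26: tick 11 -> clock=125. purged={a.com}
lookup e.com: not in cache (expired or never inserted)

Answer: NXDOMAIN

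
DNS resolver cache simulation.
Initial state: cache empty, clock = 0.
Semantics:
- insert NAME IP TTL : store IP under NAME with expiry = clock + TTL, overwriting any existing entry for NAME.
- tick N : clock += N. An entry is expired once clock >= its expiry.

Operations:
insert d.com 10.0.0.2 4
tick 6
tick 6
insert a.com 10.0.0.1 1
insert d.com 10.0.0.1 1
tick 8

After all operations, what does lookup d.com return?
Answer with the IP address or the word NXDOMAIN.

Op 1: insert d.com -> 10.0.0.2 (expiry=0+4=4). clock=0
Op 2: tick 6 -> clock=6. purged={d.com}
Op 3: tick 6 -> clock=12.
Op 4: insert a.com -> 10.0.0.1 (expiry=12+1=13). clock=12
Op 5: insert d.com -> 10.0.0.1 (expiry=12+1=13). clock=12
Op 6: tick 8 -> clock=20. purged={a.com,d.com}
lookup d.com: not in cache (expired or never inserted)

Answer: NXDOMAIN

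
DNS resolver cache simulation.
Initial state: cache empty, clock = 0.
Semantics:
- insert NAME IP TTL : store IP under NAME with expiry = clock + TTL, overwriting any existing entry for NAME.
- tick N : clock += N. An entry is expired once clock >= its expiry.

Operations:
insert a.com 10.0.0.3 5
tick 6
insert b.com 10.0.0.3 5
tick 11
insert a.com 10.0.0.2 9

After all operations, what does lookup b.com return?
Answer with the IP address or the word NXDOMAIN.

Answer: NXDOMAIN

Derivation:
Op 1: insert a.com -> 10.0.0.3 (expiry=0+5=5). clock=0
Op 2: tick 6 -> clock=6. purged={a.com}
Op 3: insert b.com -> 10.0.0.3 (expiry=6+5=11). clock=6
Op 4: tick 11 -> clock=17. purged={b.com}
Op 5: insert a.com -> 10.0.0.2 (expiry=17+9=26). clock=17
lookup b.com: not in cache (expired or never inserted)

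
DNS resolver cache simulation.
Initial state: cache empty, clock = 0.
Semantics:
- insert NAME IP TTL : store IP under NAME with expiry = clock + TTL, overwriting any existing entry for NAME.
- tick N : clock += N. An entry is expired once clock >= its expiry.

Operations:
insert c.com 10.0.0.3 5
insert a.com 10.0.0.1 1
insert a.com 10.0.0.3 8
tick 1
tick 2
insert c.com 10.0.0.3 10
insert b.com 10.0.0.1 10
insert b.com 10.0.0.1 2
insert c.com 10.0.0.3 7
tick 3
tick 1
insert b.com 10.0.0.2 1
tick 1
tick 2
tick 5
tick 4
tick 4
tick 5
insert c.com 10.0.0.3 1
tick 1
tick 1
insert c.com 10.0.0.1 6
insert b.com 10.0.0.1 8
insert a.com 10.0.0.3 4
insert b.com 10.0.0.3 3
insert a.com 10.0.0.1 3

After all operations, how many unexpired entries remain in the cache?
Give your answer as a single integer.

Op 1: insert c.com -> 10.0.0.3 (expiry=0+5=5). clock=0
Op 2: insert a.com -> 10.0.0.1 (expiry=0+1=1). clock=0
Op 3: insert a.com -> 10.0.0.3 (expiry=0+8=8). clock=0
Op 4: tick 1 -> clock=1.
Op 5: tick 2 -> clock=3.
Op 6: insert c.com -> 10.0.0.3 (expiry=3+10=13). clock=3
Op 7: insert b.com -> 10.0.0.1 (expiry=3+10=13). clock=3
Op 8: insert b.com -> 10.0.0.1 (expiry=3+2=5). clock=3
Op 9: insert c.com -> 10.0.0.3 (expiry=3+7=10). clock=3
Op 10: tick 3 -> clock=6. purged={b.com}
Op 11: tick 1 -> clock=7.
Op 12: insert b.com -> 10.0.0.2 (expiry=7+1=8). clock=7
Op 13: tick 1 -> clock=8. purged={a.com,b.com}
Op 14: tick 2 -> clock=10. purged={c.com}
Op 15: tick 5 -> clock=15.
Op 16: tick 4 -> clock=19.
Op 17: tick 4 -> clock=23.
Op 18: tick 5 -> clock=28.
Op 19: insert c.com -> 10.0.0.3 (expiry=28+1=29). clock=28
Op 20: tick 1 -> clock=29. purged={c.com}
Op 21: tick 1 -> clock=30.
Op 22: insert c.com -> 10.0.0.1 (expiry=30+6=36). clock=30
Op 23: insert b.com -> 10.0.0.1 (expiry=30+8=38). clock=30
Op 24: insert a.com -> 10.0.0.3 (expiry=30+4=34). clock=30
Op 25: insert b.com -> 10.0.0.3 (expiry=30+3=33). clock=30
Op 26: insert a.com -> 10.0.0.1 (expiry=30+3=33). clock=30
Final cache (unexpired): {a.com,b.com,c.com} -> size=3

Answer: 3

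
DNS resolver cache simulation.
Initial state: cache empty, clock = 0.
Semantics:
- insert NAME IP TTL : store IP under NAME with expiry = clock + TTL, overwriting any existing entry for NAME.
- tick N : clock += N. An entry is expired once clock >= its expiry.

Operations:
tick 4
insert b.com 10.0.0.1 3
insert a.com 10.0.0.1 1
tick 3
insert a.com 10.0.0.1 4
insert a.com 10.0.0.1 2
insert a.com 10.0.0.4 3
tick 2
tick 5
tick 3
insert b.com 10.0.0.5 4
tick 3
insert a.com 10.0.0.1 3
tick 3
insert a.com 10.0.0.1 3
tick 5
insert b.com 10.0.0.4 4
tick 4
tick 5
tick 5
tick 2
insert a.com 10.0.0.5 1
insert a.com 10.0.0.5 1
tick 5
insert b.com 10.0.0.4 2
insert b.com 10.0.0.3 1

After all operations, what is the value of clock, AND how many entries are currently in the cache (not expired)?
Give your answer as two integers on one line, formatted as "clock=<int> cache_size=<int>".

Op 1: tick 4 -> clock=4.
Op 2: insert b.com -> 10.0.0.1 (expiry=4+3=7). clock=4
Op 3: insert a.com -> 10.0.0.1 (expiry=4+1=5). clock=4
Op 4: tick 3 -> clock=7. purged={a.com,b.com}
Op 5: insert a.com -> 10.0.0.1 (expiry=7+4=11). clock=7
Op 6: insert a.com -> 10.0.0.1 (expiry=7+2=9). clock=7
Op 7: insert a.com -> 10.0.0.4 (expiry=7+3=10). clock=7
Op 8: tick 2 -> clock=9.
Op 9: tick 5 -> clock=14. purged={a.com}
Op 10: tick 3 -> clock=17.
Op 11: insert b.com -> 10.0.0.5 (expiry=17+4=21). clock=17
Op 12: tick 3 -> clock=20.
Op 13: insert a.com -> 10.0.0.1 (expiry=20+3=23). clock=20
Op 14: tick 3 -> clock=23. purged={a.com,b.com}
Op 15: insert a.com -> 10.0.0.1 (expiry=23+3=26). clock=23
Op 16: tick 5 -> clock=28. purged={a.com}
Op 17: insert b.com -> 10.0.0.4 (expiry=28+4=32). clock=28
Op 18: tick 4 -> clock=32. purged={b.com}
Op 19: tick 5 -> clock=37.
Op 20: tick 5 -> clock=42.
Op 21: tick 2 -> clock=44.
Op 22: insert a.com -> 10.0.0.5 (expiry=44+1=45). clock=44
Op 23: insert a.com -> 10.0.0.5 (expiry=44+1=45). clock=44
Op 24: tick 5 -> clock=49. purged={a.com}
Op 25: insert b.com -> 10.0.0.4 (expiry=49+2=51). clock=49
Op 26: insert b.com -> 10.0.0.3 (expiry=49+1=50). clock=49
Final clock = 49
Final cache (unexpired): {b.com} -> size=1

Answer: clock=49 cache_size=1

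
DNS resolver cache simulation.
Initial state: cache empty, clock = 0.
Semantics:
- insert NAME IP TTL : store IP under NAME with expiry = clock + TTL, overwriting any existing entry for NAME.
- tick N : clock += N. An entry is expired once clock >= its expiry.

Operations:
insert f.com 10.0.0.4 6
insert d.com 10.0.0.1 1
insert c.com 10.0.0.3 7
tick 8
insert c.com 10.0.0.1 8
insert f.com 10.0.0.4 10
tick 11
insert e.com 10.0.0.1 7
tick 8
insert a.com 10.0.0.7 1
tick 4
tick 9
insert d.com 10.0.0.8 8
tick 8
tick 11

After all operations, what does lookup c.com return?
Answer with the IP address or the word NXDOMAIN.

Op 1: insert f.com -> 10.0.0.4 (expiry=0+6=6). clock=0
Op 2: insert d.com -> 10.0.0.1 (expiry=0+1=1). clock=0
Op 3: insert c.com -> 10.0.0.3 (expiry=0+7=7). clock=0
Op 4: tick 8 -> clock=8. purged={c.com,d.com,f.com}
Op 5: insert c.com -> 10.0.0.1 (expiry=8+8=16). clock=8
Op 6: insert f.com -> 10.0.0.4 (expiry=8+10=18). clock=8
Op 7: tick 11 -> clock=19. purged={c.com,f.com}
Op 8: insert e.com -> 10.0.0.1 (expiry=19+7=26). clock=19
Op 9: tick 8 -> clock=27. purged={e.com}
Op 10: insert a.com -> 10.0.0.7 (expiry=27+1=28). clock=27
Op 11: tick 4 -> clock=31. purged={a.com}
Op 12: tick 9 -> clock=40.
Op 13: insert d.com -> 10.0.0.8 (expiry=40+8=48). clock=40
Op 14: tick 8 -> clock=48. purged={d.com}
Op 15: tick 11 -> clock=59.
lookup c.com: not in cache (expired or never inserted)

Answer: NXDOMAIN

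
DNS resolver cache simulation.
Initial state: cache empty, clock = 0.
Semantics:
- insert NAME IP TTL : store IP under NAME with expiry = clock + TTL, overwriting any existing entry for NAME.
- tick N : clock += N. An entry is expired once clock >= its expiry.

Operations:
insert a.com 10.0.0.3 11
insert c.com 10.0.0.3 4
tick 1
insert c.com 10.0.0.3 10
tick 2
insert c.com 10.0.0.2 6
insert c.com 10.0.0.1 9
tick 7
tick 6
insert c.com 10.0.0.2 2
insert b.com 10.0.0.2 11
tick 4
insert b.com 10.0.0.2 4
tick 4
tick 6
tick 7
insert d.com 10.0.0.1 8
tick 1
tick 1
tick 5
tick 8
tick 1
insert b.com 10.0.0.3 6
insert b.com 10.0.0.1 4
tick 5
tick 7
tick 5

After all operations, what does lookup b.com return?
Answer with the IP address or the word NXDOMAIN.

Op 1: insert a.com -> 10.0.0.3 (expiry=0+11=11). clock=0
Op 2: insert c.com -> 10.0.0.3 (expiry=0+4=4). clock=0
Op 3: tick 1 -> clock=1.
Op 4: insert c.com -> 10.0.0.3 (expiry=1+10=11). clock=1
Op 5: tick 2 -> clock=3.
Op 6: insert c.com -> 10.0.0.2 (expiry=3+6=9). clock=3
Op 7: insert c.com -> 10.0.0.1 (expiry=3+9=12). clock=3
Op 8: tick 7 -> clock=10.
Op 9: tick 6 -> clock=16. purged={a.com,c.com}
Op 10: insert c.com -> 10.0.0.2 (expiry=16+2=18). clock=16
Op 11: insert b.com -> 10.0.0.2 (expiry=16+11=27). clock=16
Op 12: tick 4 -> clock=20. purged={c.com}
Op 13: insert b.com -> 10.0.0.2 (expiry=20+4=24). clock=20
Op 14: tick 4 -> clock=24. purged={b.com}
Op 15: tick 6 -> clock=30.
Op 16: tick 7 -> clock=37.
Op 17: insert d.com -> 10.0.0.1 (expiry=37+8=45). clock=37
Op 18: tick 1 -> clock=38.
Op 19: tick 1 -> clock=39.
Op 20: tick 5 -> clock=44.
Op 21: tick 8 -> clock=52. purged={d.com}
Op 22: tick 1 -> clock=53.
Op 23: insert b.com -> 10.0.0.3 (expiry=53+6=59). clock=53
Op 24: insert b.com -> 10.0.0.1 (expiry=53+4=57). clock=53
Op 25: tick 5 -> clock=58. purged={b.com}
Op 26: tick 7 -> clock=65.
Op 27: tick 5 -> clock=70.
lookup b.com: not in cache (expired or never inserted)

Answer: NXDOMAIN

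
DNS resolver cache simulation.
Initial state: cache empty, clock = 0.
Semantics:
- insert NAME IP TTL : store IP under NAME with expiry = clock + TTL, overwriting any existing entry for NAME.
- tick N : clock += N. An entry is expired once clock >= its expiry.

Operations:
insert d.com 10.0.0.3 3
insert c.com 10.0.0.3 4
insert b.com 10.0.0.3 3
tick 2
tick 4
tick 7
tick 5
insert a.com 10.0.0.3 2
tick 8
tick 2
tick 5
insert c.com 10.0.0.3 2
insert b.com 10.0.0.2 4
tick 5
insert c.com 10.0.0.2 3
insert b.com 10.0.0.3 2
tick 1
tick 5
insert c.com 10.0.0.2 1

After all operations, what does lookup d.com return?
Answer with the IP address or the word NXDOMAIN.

Answer: NXDOMAIN

Derivation:
Op 1: insert d.com -> 10.0.0.3 (expiry=0+3=3). clock=0
Op 2: insert c.com -> 10.0.0.3 (expiry=0+4=4). clock=0
Op 3: insert b.com -> 10.0.0.3 (expiry=0+3=3). clock=0
Op 4: tick 2 -> clock=2.
Op 5: tick 4 -> clock=6. purged={b.com,c.com,d.com}
Op 6: tick 7 -> clock=13.
Op 7: tick 5 -> clock=18.
Op 8: insert a.com -> 10.0.0.3 (expiry=18+2=20). clock=18
Op 9: tick 8 -> clock=26. purged={a.com}
Op 10: tick 2 -> clock=28.
Op 11: tick 5 -> clock=33.
Op 12: insert c.com -> 10.0.0.3 (expiry=33+2=35). clock=33
Op 13: insert b.com -> 10.0.0.2 (expiry=33+4=37). clock=33
Op 14: tick 5 -> clock=38. purged={b.com,c.com}
Op 15: insert c.com -> 10.0.0.2 (expiry=38+3=41). clock=38
Op 16: insert b.com -> 10.0.0.3 (expiry=38+2=40). clock=38
Op 17: tick 1 -> clock=39.
Op 18: tick 5 -> clock=44. purged={b.com,c.com}
Op 19: insert c.com -> 10.0.0.2 (expiry=44+1=45). clock=44
lookup d.com: not in cache (expired or never inserted)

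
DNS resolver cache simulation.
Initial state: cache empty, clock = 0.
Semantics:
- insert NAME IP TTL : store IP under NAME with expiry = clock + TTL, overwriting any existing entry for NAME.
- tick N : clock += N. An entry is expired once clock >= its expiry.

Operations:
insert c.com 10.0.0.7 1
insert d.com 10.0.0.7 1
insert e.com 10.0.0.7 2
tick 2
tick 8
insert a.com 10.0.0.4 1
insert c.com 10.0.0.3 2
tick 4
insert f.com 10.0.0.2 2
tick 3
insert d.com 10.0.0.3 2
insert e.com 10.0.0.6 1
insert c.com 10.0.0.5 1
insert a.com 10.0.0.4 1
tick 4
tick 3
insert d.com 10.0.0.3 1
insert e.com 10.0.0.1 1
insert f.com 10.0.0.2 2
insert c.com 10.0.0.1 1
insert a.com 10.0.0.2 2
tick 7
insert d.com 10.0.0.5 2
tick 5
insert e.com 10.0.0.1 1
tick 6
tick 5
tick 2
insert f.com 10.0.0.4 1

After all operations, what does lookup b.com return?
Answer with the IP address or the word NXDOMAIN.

Op 1: insert c.com -> 10.0.0.7 (expiry=0+1=1). clock=0
Op 2: insert d.com -> 10.0.0.7 (expiry=0+1=1). clock=0
Op 3: insert e.com -> 10.0.0.7 (expiry=0+2=2). clock=0
Op 4: tick 2 -> clock=2. purged={c.com,d.com,e.com}
Op 5: tick 8 -> clock=10.
Op 6: insert a.com -> 10.0.0.4 (expiry=10+1=11). clock=10
Op 7: insert c.com -> 10.0.0.3 (expiry=10+2=12). clock=10
Op 8: tick 4 -> clock=14. purged={a.com,c.com}
Op 9: insert f.com -> 10.0.0.2 (expiry=14+2=16). clock=14
Op 10: tick 3 -> clock=17. purged={f.com}
Op 11: insert d.com -> 10.0.0.3 (expiry=17+2=19). clock=17
Op 12: insert e.com -> 10.0.0.6 (expiry=17+1=18). clock=17
Op 13: insert c.com -> 10.0.0.5 (expiry=17+1=18). clock=17
Op 14: insert a.com -> 10.0.0.4 (expiry=17+1=18). clock=17
Op 15: tick 4 -> clock=21. purged={a.com,c.com,d.com,e.com}
Op 16: tick 3 -> clock=24.
Op 17: insert d.com -> 10.0.0.3 (expiry=24+1=25). clock=24
Op 18: insert e.com -> 10.0.0.1 (expiry=24+1=25). clock=24
Op 19: insert f.com -> 10.0.0.2 (expiry=24+2=26). clock=24
Op 20: insert c.com -> 10.0.0.1 (expiry=24+1=25). clock=24
Op 21: insert a.com -> 10.0.0.2 (expiry=24+2=26). clock=24
Op 22: tick 7 -> clock=31. purged={a.com,c.com,d.com,e.com,f.com}
Op 23: insert d.com -> 10.0.0.5 (expiry=31+2=33). clock=31
Op 24: tick 5 -> clock=36. purged={d.com}
Op 25: insert e.com -> 10.0.0.1 (expiry=36+1=37). clock=36
Op 26: tick 6 -> clock=42. purged={e.com}
Op 27: tick 5 -> clock=47.
Op 28: tick 2 -> clock=49.
Op 29: insert f.com -> 10.0.0.4 (expiry=49+1=50). clock=49
lookup b.com: not in cache (expired or never inserted)

Answer: NXDOMAIN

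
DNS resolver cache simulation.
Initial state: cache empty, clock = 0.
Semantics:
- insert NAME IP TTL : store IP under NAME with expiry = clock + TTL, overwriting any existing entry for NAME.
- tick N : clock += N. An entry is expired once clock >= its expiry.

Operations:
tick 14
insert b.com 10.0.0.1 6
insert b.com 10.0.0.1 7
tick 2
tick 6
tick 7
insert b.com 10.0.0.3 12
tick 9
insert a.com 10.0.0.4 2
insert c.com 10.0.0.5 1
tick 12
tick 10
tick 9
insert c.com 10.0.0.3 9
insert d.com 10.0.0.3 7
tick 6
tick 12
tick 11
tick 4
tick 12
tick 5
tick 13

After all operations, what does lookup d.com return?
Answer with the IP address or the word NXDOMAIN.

Op 1: tick 14 -> clock=14.
Op 2: insert b.com -> 10.0.0.1 (expiry=14+6=20). clock=14
Op 3: insert b.com -> 10.0.0.1 (expiry=14+7=21). clock=14
Op 4: tick 2 -> clock=16.
Op 5: tick 6 -> clock=22. purged={b.com}
Op 6: tick 7 -> clock=29.
Op 7: insert b.com -> 10.0.0.3 (expiry=29+12=41). clock=29
Op 8: tick 9 -> clock=38.
Op 9: insert a.com -> 10.0.0.4 (expiry=38+2=40). clock=38
Op 10: insert c.com -> 10.0.0.5 (expiry=38+1=39). clock=38
Op 11: tick 12 -> clock=50. purged={a.com,b.com,c.com}
Op 12: tick 10 -> clock=60.
Op 13: tick 9 -> clock=69.
Op 14: insert c.com -> 10.0.0.3 (expiry=69+9=78). clock=69
Op 15: insert d.com -> 10.0.0.3 (expiry=69+7=76). clock=69
Op 16: tick 6 -> clock=75.
Op 17: tick 12 -> clock=87. purged={c.com,d.com}
Op 18: tick 11 -> clock=98.
Op 19: tick 4 -> clock=102.
Op 20: tick 12 -> clock=114.
Op 21: tick 5 -> clock=119.
Op 22: tick 13 -> clock=132.
lookup d.com: not in cache (expired or never inserted)

Answer: NXDOMAIN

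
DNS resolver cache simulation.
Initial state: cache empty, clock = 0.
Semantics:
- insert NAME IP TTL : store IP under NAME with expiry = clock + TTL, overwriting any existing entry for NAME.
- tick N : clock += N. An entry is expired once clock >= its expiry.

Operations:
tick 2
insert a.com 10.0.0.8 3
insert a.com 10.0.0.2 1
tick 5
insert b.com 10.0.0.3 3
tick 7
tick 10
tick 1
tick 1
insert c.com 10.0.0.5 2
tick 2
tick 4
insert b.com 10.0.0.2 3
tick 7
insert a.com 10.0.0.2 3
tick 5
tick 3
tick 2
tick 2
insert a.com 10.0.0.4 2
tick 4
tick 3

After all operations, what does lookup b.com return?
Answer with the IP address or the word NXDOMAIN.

Answer: NXDOMAIN

Derivation:
Op 1: tick 2 -> clock=2.
Op 2: insert a.com -> 10.0.0.8 (expiry=2+3=5). clock=2
Op 3: insert a.com -> 10.0.0.2 (expiry=2+1=3). clock=2
Op 4: tick 5 -> clock=7. purged={a.com}
Op 5: insert b.com -> 10.0.0.3 (expiry=7+3=10). clock=7
Op 6: tick 7 -> clock=14. purged={b.com}
Op 7: tick 10 -> clock=24.
Op 8: tick 1 -> clock=25.
Op 9: tick 1 -> clock=26.
Op 10: insert c.com -> 10.0.0.5 (expiry=26+2=28). clock=26
Op 11: tick 2 -> clock=28. purged={c.com}
Op 12: tick 4 -> clock=32.
Op 13: insert b.com -> 10.0.0.2 (expiry=32+3=35). clock=32
Op 14: tick 7 -> clock=39. purged={b.com}
Op 15: insert a.com -> 10.0.0.2 (expiry=39+3=42). clock=39
Op 16: tick 5 -> clock=44. purged={a.com}
Op 17: tick 3 -> clock=47.
Op 18: tick 2 -> clock=49.
Op 19: tick 2 -> clock=51.
Op 20: insert a.com -> 10.0.0.4 (expiry=51+2=53). clock=51
Op 21: tick 4 -> clock=55. purged={a.com}
Op 22: tick 3 -> clock=58.
lookup b.com: not in cache (expired or never inserted)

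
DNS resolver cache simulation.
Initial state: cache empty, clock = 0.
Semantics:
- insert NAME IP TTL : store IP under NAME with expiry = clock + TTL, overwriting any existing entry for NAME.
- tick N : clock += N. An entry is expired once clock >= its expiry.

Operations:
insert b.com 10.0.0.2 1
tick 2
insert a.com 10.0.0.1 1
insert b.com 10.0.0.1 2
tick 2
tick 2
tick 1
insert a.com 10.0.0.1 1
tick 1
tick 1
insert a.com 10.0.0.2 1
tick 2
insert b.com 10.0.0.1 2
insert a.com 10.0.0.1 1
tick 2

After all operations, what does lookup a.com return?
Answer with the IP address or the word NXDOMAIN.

Op 1: insert b.com -> 10.0.0.2 (expiry=0+1=1). clock=0
Op 2: tick 2 -> clock=2. purged={b.com}
Op 3: insert a.com -> 10.0.0.1 (expiry=2+1=3). clock=2
Op 4: insert b.com -> 10.0.0.1 (expiry=2+2=4). clock=2
Op 5: tick 2 -> clock=4. purged={a.com,b.com}
Op 6: tick 2 -> clock=6.
Op 7: tick 1 -> clock=7.
Op 8: insert a.com -> 10.0.0.1 (expiry=7+1=8). clock=7
Op 9: tick 1 -> clock=8. purged={a.com}
Op 10: tick 1 -> clock=9.
Op 11: insert a.com -> 10.0.0.2 (expiry=9+1=10). clock=9
Op 12: tick 2 -> clock=11. purged={a.com}
Op 13: insert b.com -> 10.0.0.1 (expiry=11+2=13). clock=11
Op 14: insert a.com -> 10.0.0.1 (expiry=11+1=12). clock=11
Op 15: tick 2 -> clock=13. purged={a.com,b.com}
lookup a.com: not in cache (expired or never inserted)

Answer: NXDOMAIN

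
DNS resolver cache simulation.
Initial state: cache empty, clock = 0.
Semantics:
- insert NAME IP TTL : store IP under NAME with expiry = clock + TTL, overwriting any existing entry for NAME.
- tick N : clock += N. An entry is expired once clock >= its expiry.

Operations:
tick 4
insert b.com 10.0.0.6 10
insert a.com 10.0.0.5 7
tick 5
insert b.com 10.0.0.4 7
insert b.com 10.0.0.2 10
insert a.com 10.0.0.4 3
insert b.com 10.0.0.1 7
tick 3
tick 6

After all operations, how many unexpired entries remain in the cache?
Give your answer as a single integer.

Op 1: tick 4 -> clock=4.
Op 2: insert b.com -> 10.0.0.6 (expiry=4+10=14). clock=4
Op 3: insert a.com -> 10.0.0.5 (expiry=4+7=11). clock=4
Op 4: tick 5 -> clock=9.
Op 5: insert b.com -> 10.0.0.4 (expiry=9+7=16). clock=9
Op 6: insert b.com -> 10.0.0.2 (expiry=9+10=19). clock=9
Op 7: insert a.com -> 10.0.0.4 (expiry=9+3=12). clock=9
Op 8: insert b.com -> 10.0.0.1 (expiry=9+7=16). clock=9
Op 9: tick 3 -> clock=12. purged={a.com}
Op 10: tick 6 -> clock=18. purged={b.com}
Final cache (unexpired): {} -> size=0

Answer: 0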